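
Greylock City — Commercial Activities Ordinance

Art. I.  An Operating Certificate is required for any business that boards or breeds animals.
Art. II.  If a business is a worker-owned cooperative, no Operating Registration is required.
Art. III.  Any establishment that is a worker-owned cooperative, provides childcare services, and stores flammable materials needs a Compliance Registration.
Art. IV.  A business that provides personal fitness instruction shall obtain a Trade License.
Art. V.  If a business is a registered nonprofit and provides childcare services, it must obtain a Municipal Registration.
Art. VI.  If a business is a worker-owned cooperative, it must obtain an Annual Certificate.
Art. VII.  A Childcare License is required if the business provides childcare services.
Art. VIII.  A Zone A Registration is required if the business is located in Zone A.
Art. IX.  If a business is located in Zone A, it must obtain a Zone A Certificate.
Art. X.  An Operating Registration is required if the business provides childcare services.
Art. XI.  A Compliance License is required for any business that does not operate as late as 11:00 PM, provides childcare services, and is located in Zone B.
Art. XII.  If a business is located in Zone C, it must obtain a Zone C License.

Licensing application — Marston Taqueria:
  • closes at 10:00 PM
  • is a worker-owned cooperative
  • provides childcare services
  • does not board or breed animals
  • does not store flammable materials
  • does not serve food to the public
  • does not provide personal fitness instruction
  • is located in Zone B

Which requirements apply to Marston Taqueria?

Art. I. does not board or breed animals → Operating Certificate not required.
Art. II. is a worker-owned cooperative → exempt from Operating Registration.
Art. III. is a worker-owned cooperative; provides childcare services; does not store flammable materials → Compliance Registration not required.
Art. IV. does not provide personal fitness instruction → Trade License not required.
Art. V. is a worker-owned cooperative (not: is a registered nonprofit); provides childcare services → Municipal Registration not required.
Art. VI. is a worker-owned cooperative → Annual Certificate required.
Art. VII. provides childcare services → Childcare License required.
Art. VIII. is located in Zone B (not: is located in Zone A) → Zone A Registration not required.
Art. IX. is located in Zone B (not: is located in Zone A) → Zone A Certificate not required.
Art. X. provides childcare services → Operating Registration required.
Art. XI. closes 10:00 PM, at/before 11:00 PM; provides childcare services; is located in Zone B → Compliance License required.
Art. XII. is located in Zone B (not: is located in Zone C) → Zone C License not required.

Annual Certificate, Childcare License, Compliance License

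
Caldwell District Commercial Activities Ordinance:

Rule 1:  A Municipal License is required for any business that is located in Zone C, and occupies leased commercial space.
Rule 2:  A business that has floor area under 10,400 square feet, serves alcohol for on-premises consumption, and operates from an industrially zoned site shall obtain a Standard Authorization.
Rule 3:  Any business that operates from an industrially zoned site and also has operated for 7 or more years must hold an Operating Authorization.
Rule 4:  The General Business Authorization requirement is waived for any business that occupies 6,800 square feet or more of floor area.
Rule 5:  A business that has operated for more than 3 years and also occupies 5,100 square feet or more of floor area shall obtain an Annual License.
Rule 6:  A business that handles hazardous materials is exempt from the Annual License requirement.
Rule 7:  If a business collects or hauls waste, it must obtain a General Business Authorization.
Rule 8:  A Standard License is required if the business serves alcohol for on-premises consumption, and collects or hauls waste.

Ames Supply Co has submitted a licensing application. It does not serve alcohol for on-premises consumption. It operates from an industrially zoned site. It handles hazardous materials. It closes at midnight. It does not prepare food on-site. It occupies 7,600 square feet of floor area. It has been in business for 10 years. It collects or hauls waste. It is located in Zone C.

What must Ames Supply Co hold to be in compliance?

Operating Authorization

Rule 1: is located in Zone C; operates from an industrially zoned site (not: occupies leased commercial space) → Municipal License not required.
Rule 2: floor area 7,600 square feet < 10,400 square feet; does not serve alcohol for on-premises consumption; operates from an industrially zoned site → Standard Authorization not required.
Rule 3: operates from an industrially zoned site; years in business 10 ≥ 7 → Operating Authorization required.
Rule 4: floor area 7,600 square feet ≥ 6,800 square feet → exempt from General Business Authorization.
Rule 5: years in business 10 > 3; floor area 7,600 square feet ≥ 5,100 square feet → Annual License required.
Rule 6: handles hazardous materials → exempt from Annual License.
Rule 7: collects or hauls waste → General Business Authorization required.
Rule 8: does not serve alcohol for on-premises consumption; collects or hauls waste → Standard License not required.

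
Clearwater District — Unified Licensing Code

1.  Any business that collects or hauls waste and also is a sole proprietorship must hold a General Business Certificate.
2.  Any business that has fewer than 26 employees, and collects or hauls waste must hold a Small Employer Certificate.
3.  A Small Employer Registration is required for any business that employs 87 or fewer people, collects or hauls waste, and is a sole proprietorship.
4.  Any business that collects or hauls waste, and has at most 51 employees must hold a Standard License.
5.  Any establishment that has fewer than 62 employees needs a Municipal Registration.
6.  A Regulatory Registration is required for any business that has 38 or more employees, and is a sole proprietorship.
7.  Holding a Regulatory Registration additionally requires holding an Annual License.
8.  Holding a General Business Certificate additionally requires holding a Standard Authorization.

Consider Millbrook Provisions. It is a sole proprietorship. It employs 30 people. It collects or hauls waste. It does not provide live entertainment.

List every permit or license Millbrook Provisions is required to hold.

1. collects or hauls waste; is a sole proprietorship → General Business Certificate required.
2. employees 30 ≥ 26; collects or hauls waste → Small Employer Certificate not required.
3. employees 30 ≤ 87; collects or hauls waste; is a sole proprietorship → Small Employer Registration required.
4. collects or hauls waste; employees 30 ≤ 51 → Standard License required.
5. employees 30 < 62 → Municipal Registration required.
6. employees 30 < 38; is a sole proprietorship → Regulatory Registration not required.
7. Regulatory Registration is not required → no effect.
8. General Business Certificate is required → Standard Authorization also required.

General Business Certificate, Municipal Registration, Small Employer Registration, Standard Authorization, Standard License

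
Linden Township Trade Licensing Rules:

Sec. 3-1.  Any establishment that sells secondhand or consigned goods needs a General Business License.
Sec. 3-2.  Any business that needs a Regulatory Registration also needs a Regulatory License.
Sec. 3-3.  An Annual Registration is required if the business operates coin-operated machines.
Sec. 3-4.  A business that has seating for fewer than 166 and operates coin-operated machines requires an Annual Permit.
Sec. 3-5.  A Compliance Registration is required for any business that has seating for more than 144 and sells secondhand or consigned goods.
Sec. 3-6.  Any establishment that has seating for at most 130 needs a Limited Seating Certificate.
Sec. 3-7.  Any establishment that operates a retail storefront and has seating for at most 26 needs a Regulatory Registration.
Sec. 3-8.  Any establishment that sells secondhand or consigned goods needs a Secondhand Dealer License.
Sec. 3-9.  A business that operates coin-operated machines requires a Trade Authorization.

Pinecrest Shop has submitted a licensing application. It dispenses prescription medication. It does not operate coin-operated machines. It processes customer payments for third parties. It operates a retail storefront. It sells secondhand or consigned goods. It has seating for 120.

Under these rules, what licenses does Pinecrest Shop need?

Sec. 3-1. sells secondhand or consigned goods → General Business License required.
Sec. 3-2. Regulatory Registration is not required → no effect.
Sec. 3-3. does not operate coin-operated machines → Annual Registration not required.
Sec. 3-4. seating 120 < 166; does not operate coin-operated machines → Annual Permit not required.
Sec. 3-5. seating 120 ≤ 144; sells secondhand or consigned goods → Compliance Registration not required.
Sec. 3-6. seating 120 ≤ 130 → Limited Seating Certificate required.
Sec. 3-7. operates a retail storefront; seating 120 > 26 → Regulatory Registration not required.
Sec. 3-8. sells secondhand or consigned goods → Secondhand Dealer License required.
Sec. 3-9. does not operate coin-operated machines → Trade Authorization not required.

General Business License, Limited Seating Certificate, Secondhand Dealer License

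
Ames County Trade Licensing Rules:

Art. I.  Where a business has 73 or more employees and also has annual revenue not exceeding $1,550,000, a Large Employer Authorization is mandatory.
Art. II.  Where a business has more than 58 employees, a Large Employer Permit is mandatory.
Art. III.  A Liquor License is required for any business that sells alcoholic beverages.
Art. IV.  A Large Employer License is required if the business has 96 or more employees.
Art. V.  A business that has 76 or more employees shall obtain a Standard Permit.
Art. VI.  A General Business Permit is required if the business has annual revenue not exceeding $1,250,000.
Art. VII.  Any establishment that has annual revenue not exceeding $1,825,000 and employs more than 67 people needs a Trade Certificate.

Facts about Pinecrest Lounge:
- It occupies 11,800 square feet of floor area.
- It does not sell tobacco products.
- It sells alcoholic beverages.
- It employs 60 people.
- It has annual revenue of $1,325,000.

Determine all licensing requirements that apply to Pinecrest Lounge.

Art. I. employees 60 < 73; revenue $1,325,000 ≤ $1,550,000 → Large Employer Authorization not required.
Art. II. employees 60 > 58 → Large Employer Permit required.
Art. III. sells alcoholic beverages → Liquor License required.
Art. IV. employees 60 < 96 → Large Employer License not required.
Art. V. employees 60 < 76 → Standard Permit not required.
Art. VI. revenue $1,325,000 > $1,250,000 → General Business Permit not required.
Art. VII. revenue $1,325,000 ≤ $1,825,000; employees 60 ≤ 67 → Trade Certificate not required.

Large Employer Permit, Liquor License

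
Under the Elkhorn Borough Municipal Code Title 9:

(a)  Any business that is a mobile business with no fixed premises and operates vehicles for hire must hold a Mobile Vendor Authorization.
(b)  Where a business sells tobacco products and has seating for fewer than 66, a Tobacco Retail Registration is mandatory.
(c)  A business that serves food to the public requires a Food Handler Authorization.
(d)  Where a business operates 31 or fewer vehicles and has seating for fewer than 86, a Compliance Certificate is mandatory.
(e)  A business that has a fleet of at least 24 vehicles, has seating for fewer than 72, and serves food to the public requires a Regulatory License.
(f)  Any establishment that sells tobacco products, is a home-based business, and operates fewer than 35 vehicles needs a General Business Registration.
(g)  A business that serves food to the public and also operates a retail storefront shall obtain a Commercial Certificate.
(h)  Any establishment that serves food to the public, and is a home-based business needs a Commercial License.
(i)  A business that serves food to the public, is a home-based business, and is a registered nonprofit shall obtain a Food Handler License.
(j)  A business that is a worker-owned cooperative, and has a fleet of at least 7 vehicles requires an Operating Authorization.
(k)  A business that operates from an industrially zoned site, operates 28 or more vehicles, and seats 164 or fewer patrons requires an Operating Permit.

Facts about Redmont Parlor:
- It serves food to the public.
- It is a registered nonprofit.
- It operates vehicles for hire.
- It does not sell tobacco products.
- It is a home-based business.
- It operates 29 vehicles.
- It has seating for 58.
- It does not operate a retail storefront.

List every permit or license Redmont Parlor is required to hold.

Commercial License, Compliance Certificate, Food Handler Authorization, Food Handler License, Regulatory License

(a) is a home-based business (not: is a mobile business with no fixed premises); operates vehicles for hire → Mobile Vendor Authorization not required.
(b) does not sell tobacco products; seating 58 < 66 → Tobacco Retail Registration not required.
(c) serves food to the public → Food Handler Authorization required.
(d) vehicles 29 ≤ 31; seating 58 < 86 → Compliance Certificate required.
(e) vehicles 29 ≥ 24; seating 58 < 72; serves food to the public → Regulatory License required.
(f) does not sell tobacco products; is a home-based business; vehicles 29 < 35 → General Business Registration not required.
(g) serves food to the public; does not operate a retail storefront → Commercial Certificate not required.
(h) serves food to the public; is a home-based business → Commercial License required.
(i) serves food to the public; is a home-based business; is a registered nonprofit → Food Handler License required.
(j) is a registered nonprofit (not: is a worker-owned cooperative); vehicles 29 ≥ 7 → Operating Authorization not required.
(k) is a home-based business (not: operates from an industrially zoned site); vehicles 29 ≥ 28; seating 58 ≤ 164 → Operating Permit not required.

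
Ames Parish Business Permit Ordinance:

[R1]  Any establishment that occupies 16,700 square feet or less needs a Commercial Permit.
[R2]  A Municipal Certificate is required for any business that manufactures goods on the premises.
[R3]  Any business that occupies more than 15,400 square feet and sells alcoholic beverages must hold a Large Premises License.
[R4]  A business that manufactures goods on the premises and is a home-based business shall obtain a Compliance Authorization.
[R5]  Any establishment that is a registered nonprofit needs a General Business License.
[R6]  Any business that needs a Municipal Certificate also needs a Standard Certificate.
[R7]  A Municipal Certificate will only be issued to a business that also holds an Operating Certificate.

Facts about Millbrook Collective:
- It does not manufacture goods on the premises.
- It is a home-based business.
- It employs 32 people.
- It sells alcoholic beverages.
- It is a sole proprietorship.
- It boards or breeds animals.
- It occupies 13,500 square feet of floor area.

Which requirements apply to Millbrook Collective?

Commercial Permit

[R1] floor area 13,500 square feet ≤ 16,700 square feet → Commercial Permit required.
[R2] does not manufacture goods on the premises → Municipal Certificate not required.
[R3] floor area 13,500 square feet ≤ 15,400 square feet; sells alcoholic beverages → Large Premises License not required.
[R4] does not manufacture goods on the premises; is a home-based business → Compliance Authorization not required.
[R5] is a sole proprietorship (not: is a registered nonprofit) → General Business License not required.
[R6] Municipal Certificate is not required → no effect.
[R7] Municipal Certificate is not required → no effect.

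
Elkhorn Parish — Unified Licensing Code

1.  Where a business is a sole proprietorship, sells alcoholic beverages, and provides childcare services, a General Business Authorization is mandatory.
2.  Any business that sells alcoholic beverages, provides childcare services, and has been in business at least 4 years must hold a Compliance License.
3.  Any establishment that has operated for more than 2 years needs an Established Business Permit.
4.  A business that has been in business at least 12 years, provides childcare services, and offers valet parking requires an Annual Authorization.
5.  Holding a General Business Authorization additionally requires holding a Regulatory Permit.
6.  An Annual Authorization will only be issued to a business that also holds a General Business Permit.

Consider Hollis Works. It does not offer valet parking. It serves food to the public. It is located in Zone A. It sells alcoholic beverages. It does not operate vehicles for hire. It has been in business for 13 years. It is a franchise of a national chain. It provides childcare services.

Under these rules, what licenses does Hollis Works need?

Compliance License, Established Business Permit

1. is a franchise of a national chain (not: is a sole proprietorship); sells alcoholic beverages; provides childcare services → General Business Authorization not required.
2. sells alcoholic beverages; provides childcare services; years in business 13 ≥ 4 → Compliance License required.
3. years in business 13 > 2 → Established Business Permit required.
4. years in business 13 ≥ 12; provides childcare services; does not offer valet parking → Annual Authorization not required.
5. General Business Authorization is not required → no effect.
6. Annual Authorization is not required → no effect.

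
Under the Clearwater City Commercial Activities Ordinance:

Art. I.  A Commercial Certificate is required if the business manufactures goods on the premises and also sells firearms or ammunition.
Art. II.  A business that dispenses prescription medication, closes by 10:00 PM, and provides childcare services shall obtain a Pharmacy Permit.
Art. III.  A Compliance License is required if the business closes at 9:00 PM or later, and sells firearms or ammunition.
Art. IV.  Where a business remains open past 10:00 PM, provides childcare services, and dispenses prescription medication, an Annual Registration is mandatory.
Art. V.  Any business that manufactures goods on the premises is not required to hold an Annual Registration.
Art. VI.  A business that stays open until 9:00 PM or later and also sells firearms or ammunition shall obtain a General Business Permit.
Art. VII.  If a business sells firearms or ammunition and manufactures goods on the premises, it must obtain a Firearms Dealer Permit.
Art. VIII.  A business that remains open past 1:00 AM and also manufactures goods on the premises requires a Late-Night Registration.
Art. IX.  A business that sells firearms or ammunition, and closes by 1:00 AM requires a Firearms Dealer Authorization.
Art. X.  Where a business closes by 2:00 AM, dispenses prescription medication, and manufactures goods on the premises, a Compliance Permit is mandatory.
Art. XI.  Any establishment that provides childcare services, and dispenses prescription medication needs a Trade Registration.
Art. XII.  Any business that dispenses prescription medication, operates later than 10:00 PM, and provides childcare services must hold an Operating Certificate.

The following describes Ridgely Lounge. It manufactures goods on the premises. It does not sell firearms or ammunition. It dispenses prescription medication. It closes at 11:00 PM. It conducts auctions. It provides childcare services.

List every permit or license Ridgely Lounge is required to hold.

Art. I. manufactures goods on the premises; does not sell firearms or ammunition → Commercial Certificate not required.
Art. II. dispenses prescription medication; closes 11:00 PM, after 10:00 PM; provides childcare services → Pharmacy Permit not required.
Art. III. closes 11:00 PM, after 9:00 PM; does not sell firearms or ammunition → Compliance License not required.
Art. IV. closes 11:00 PM, after 10:00 PM; provides childcare services; dispenses prescription medication → Annual Registration required.
Art. V. manufactures goods on the premises → exempt from Annual Registration.
Art. VI. closes 11:00 PM, after 9:00 PM; does not sell firearms or ammunition → General Business Permit not required.
Art. VII. does not sell firearms or ammunition; manufactures goods on the premises → Firearms Dealer Permit not required.
Art. VIII. closes 11:00 PM, at/before 1:00 AM; manufactures goods on the premises → Late-Night Registration not required.
Art. IX. does not sell firearms or ammunition; closes 11:00 PM, at/before 1:00 AM → Firearms Dealer Authorization not required.
Art. X. closes 11:00 PM, at/before 2:00 AM; dispenses prescription medication; manufactures goods on the premises → Compliance Permit required.
Art. XI. provides childcare services; dispenses prescription medication → Trade Registration required.
Art. XII. dispenses prescription medication; closes 11:00 PM, after 10:00 PM; provides childcare services → Operating Certificate required.

Compliance Permit, Operating Certificate, Trade Registration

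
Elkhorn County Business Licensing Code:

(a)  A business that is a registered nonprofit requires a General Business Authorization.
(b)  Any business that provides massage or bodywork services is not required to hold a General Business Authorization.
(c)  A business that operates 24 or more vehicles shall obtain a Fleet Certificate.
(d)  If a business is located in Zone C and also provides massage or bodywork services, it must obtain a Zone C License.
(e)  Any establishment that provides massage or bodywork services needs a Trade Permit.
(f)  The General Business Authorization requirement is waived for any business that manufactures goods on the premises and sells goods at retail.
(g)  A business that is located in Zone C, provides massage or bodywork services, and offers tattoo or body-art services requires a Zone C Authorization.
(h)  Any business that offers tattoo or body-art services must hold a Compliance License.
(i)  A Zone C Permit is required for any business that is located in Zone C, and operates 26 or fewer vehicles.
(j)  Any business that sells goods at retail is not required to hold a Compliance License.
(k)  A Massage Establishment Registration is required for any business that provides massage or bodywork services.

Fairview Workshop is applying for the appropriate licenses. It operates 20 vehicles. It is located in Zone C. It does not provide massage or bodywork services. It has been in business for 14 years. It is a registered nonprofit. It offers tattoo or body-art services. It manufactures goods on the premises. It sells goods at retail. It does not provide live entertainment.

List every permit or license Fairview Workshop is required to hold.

(a) is a registered nonprofit → General Business Authorization required.
(b) does not provide massage or bodywork services → General Business Authorization exemption does not apply.
(c) vehicles 20 < 24 → Fleet Certificate not required.
(d) is located in Zone C; does not provide massage or bodywork services → Zone C License not required.
(e) does not provide massage or bodywork services → Trade Permit not required.
(f) manufactures goods on the premises; sells goods at retail → exempt from General Business Authorization.
(g) is located in Zone C; does not provide massage or bodywork services; offers tattoo or body-art services → Zone C Authorization not required.
(h) offers tattoo or body-art services → Compliance License required.
(i) is located in Zone C; vehicles 20 ≤ 26 → Zone C Permit required.
(j) sells goods at retail → exempt from Compliance License.
(k) does not provide massage or bodywork services → Massage Establishment Registration not required.

Zone C Permit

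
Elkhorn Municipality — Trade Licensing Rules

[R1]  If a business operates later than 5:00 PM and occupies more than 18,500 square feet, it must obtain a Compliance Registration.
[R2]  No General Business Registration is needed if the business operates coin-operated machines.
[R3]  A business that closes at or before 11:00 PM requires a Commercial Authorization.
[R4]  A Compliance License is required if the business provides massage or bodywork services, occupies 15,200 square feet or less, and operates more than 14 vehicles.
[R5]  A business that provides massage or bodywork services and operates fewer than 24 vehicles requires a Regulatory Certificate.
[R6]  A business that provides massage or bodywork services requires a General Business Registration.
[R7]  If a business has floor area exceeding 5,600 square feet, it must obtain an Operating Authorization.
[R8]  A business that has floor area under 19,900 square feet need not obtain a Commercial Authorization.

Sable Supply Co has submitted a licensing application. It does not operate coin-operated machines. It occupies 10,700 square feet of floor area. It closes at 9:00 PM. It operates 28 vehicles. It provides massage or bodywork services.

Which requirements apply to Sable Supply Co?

[R1] closes 9:00 PM, after 5:00 PM; floor area 10,700 square feet ≤ 18,500 square feet → Compliance Registration not required.
[R2] does not operate coin-operated machines → General Business Registration exemption does not apply.
[R3] closes 9:00 PM, at/before 11:00 PM → Commercial Authorization required.
[R4] provides massage or bodywork services; floor area 10,700 square feet ≤ 15,200 square feet; vehicles 28 > 14 → Compliance License required.
[R5] provides massage or bodywork services; vehicles 28 ≥ 24 → Regulatory Certificate not required.
[R6] provides massage or bodywork services → General Business Registration required.
[R7] floor area 10,700 square feet > 5,600 square feet → Operating Authorization required.
[R8] floor area 10,700 square feet < 19,900 square feet → exempt from Commercial Authorization.

Compliance License, General Business Registration, Operating Authorization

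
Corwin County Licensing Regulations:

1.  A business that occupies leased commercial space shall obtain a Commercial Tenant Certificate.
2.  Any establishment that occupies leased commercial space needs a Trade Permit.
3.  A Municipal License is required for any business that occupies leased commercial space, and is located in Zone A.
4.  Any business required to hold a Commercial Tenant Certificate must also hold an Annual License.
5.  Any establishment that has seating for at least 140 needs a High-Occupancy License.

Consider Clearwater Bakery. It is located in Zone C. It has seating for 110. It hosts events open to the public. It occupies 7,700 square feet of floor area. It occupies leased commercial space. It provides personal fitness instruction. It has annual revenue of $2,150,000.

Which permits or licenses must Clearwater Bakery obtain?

Annual License, Commercial Tenant Certificate, Trade Permit

1. occupies leased commercial space → Commercial Tenant Certificate required.
2. occupies leased commercial space → Trade Permit required.
3. occupies leased commercial space; is located in Zone C (not: is located in Zone A) → Municipal License not required.
4. Commercial Tenant Certificate is required → Annual License also required.
5. seating 110 < 140 → High-Occupancy License not required.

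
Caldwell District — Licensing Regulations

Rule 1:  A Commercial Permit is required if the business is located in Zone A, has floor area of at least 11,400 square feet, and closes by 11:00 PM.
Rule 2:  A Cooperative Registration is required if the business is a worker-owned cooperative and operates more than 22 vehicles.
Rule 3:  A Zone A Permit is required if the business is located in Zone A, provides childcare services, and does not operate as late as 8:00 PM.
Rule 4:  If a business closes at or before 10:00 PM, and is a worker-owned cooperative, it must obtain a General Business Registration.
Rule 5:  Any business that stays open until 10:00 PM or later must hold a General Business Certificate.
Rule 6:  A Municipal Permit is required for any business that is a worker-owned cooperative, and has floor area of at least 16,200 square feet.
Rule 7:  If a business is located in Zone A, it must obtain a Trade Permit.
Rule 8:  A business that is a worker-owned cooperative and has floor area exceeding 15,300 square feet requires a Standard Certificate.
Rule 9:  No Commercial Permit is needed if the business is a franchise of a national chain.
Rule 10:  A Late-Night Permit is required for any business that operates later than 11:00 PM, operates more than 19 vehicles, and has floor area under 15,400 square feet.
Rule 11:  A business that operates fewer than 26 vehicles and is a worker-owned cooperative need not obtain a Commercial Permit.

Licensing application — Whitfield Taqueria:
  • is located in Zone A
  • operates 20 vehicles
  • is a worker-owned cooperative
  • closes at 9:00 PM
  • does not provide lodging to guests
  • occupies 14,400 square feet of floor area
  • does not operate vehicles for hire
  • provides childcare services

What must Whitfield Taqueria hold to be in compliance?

General Business Registration, Trade Permit

Rule 1: is located in Zone A; floor area 14,400 square feet ≥ 11,400 square feet; closes 9:00 PM, at/before 11:00 PM → Commercial Permit required.
Rule 2: is a worker-owned cooperative; vehicles 20 ≤ 22 → Cooperative Registration not required.
Rule 3: is located in Zone A; provides childcare services; closes 9:00 PM, after 8:00 PM → Zone A Permit not required.
Rule 4: closes 9:00 PM, at/before 10:00 PM; is a worker-owned cooperative → General Business Registration required.
Rule 5: closes 9:00 PM, at/before 10:00 PM → General Business Certificate not required.
Rule 6: is a worker-owned cooperative; floor area 14,400 square feet < 16,200 square feet → Municipal Permit not required.
Rule 7: is located in Zone A → Trade Permit required.
Rule 8: is a worker-owned cooperative; floor area 14,400 square feet ≤ 15,300 square feet → Standard Certificate not required.
Rule 9: is a worker-owned cooperative (not: is a franchise of a national chain) → Commercial Permit exemption does not apply.
Rule 10: closes 9:00 PM, at/before 11:00 PM; vehicles 20 > 19; floor area 14,400 square feet < 15,400 square feet → Late-Night Permit not required.
Rule 11: vehicles 20 < 26; is a worker-owned cooperative → exempt from Commercial Permit.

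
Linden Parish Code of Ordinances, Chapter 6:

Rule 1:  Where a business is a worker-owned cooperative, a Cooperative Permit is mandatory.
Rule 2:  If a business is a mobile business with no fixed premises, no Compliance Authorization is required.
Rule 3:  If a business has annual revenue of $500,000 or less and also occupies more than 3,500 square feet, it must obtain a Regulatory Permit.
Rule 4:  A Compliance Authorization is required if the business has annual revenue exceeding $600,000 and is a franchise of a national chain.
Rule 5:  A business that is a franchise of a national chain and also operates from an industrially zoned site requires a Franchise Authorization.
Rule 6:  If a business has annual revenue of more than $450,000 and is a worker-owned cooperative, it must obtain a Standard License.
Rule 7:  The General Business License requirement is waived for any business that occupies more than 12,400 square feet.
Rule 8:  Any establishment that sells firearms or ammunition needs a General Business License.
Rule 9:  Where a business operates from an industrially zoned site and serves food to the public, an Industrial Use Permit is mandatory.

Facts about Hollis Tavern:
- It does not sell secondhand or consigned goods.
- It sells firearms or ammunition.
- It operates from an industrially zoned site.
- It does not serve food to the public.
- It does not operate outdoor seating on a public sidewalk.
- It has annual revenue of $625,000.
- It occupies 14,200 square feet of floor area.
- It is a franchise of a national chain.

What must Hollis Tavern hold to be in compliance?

Compliance Authorization, Franchise Authorization

Rule 1: is a franchise of a national chain (not: is a worker-owned cooperative) → Cooperative Permit not required.
Rule 2: operates from an industrially zoned site (not: is a mobile business with no fixed premises) → Compliance Authorization exemption does not apply.
Rule 3: revenue $625,000 > $500,000; floor area 14,200 square feet > 3,500 square feet → Regulatory Permit not required.
Rule 4: revenue $625,000 > $600,000; is a franchise of a national chain → Compliance Authorization required.
Rule 5: is a franchise of a national chain; operates from an industrially zoned site → Franchise Authorization required.
Rule 6: revenue $625,000 > $450,000; is a franchise of a national chain (not: is a worker-owned cooperative) → Standard License not required.
Rule 7: floor area 14,200 square feet > 12,400 square feet → exempt from General Business License.
Rule 8: sells firearms or ammunition → General Business License required.
Rule 9: operates from an industrially zoned site; does not serve food to the public → Industrial Use Permit not required.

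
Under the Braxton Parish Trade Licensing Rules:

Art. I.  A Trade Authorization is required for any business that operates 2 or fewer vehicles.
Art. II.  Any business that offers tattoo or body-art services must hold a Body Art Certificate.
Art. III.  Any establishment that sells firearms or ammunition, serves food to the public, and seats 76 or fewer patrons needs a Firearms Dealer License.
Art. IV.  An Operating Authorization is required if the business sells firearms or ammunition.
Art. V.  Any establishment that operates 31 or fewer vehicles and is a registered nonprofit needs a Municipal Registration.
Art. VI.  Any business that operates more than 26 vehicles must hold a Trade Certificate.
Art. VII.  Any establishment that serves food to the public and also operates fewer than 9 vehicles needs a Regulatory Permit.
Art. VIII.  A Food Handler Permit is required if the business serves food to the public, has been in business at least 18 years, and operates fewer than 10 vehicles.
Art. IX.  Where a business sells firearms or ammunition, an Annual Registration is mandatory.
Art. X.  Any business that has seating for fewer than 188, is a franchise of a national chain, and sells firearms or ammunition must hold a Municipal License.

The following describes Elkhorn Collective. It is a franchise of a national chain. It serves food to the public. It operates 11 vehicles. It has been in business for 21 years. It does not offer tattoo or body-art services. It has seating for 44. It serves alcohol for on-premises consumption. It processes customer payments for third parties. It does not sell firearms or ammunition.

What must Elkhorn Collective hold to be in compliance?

Art. I. vehicles 11 > 2 → Trade Authorization not required.
Art. II. does not offer tattoo or body-art services → Body Art Certificate not required.
Art. III. does not sell firearms or ammunition; serves food to the public; seating 44 ≤ 76 → Firearms Dealer License not required.
Art. IV. does not sell firearms or ammunition → Operating Authorization not required.
Art. V. vehicles 11 ≤ 31; is a franchise of a national chain (not: is a registered nonprofit) → Municipal Registration not required.
Art. VI. vehicles 11 ≤ 26 → Trade Certificate not required.
Art. VII. serves food to the public; vehicles 11 ≥ 9 → Regulatory Permit not required.
Art. VIII. serves food to the public; years in business 21 ≥ 18; vehicles 11 ≥ 10 → Food Handler Permit not required.
Art. IX. does not sell firearms or ammunition → Annual Registration not required.
Art. X. seating 44 < 188; is a franchise of a national chain; does not sell firearms or ammunition → Municipal License not required.

None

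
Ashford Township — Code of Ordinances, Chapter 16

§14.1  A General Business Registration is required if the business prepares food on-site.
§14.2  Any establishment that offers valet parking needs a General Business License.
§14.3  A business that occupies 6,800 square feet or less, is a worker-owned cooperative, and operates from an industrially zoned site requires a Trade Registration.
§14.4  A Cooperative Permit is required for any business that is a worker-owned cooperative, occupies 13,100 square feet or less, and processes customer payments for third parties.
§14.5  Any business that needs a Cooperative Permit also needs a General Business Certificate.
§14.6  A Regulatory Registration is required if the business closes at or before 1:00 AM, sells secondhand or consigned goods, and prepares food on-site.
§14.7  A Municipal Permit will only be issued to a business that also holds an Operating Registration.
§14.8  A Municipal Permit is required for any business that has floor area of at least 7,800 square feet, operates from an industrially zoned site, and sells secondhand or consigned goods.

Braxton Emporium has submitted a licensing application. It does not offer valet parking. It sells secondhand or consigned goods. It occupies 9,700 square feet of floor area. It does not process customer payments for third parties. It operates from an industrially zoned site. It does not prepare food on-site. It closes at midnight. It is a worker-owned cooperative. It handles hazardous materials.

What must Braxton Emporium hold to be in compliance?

§14.1 does not prepare food on-site → General Business Registration not required.
§14.2 does not offer valet parking → General Business License not required.
§14.3 floor area 9,700 square feet > 6,800 square feet; is a worker-owned cooperative; operates from an industrially zoned site → Trade Registration not required.
§14.4 is a worker-owned cooperative; floor area 9,700 square feet ≤ 13,100 square feet; does not process customer payments for third parties → Cooperative Permit not required.
§14.5 Cooperative Permit is not required → no effect.
§14.6 closes midnight, at/before 1:00 AM; sells secondhand or consigned goods; does not prepare food on-site → Regulatory Registration not required.
§14.7 Municipal Permit is required → Operating Registration also required.
§14.8 floor area 9,700 square feet ≥ 7,800 square feet; operates from an industrially zoned site; sells secondhand or consigned goods → Municipal Permit required.

Municipal Permit, Operating Registration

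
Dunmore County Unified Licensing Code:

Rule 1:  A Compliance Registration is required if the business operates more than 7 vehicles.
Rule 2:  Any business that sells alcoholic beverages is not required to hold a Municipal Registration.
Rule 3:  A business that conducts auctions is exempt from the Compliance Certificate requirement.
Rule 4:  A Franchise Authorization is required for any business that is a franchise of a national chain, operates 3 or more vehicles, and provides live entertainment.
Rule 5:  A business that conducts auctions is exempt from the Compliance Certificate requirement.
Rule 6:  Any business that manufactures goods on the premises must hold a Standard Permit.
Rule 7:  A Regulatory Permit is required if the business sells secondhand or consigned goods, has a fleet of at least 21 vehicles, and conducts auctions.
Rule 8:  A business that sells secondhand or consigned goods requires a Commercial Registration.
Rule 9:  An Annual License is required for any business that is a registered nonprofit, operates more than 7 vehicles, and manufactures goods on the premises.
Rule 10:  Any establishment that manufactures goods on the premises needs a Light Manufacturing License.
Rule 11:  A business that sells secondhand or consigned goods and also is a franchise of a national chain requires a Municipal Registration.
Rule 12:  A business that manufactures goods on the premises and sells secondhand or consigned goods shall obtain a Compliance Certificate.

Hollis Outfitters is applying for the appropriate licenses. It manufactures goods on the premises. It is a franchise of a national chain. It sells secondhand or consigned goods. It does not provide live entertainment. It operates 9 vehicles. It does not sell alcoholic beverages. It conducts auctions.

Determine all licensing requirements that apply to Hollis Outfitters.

Rule 1: vehicles 9 > 7 → Compliance Registration required.
Rule 2: does not sell alcoholic beverages → Municipal Registration exemption does not apply.
Rule 3: conducts auctions → exempt from Compliance Certificate.
Rule 4: is a franchise of a national chain; vehicles 9 ≥ 3; does not provide live entertainment → Franchise Authorization not required.
Rule 5: conducts auctions → exempt from Compliance Certificate.
Rule 6: manufactures goods on the premises → Standard Permit required.
Rule 7: sells secondhand or consigned goods; vehicles 9 < 21; conducts auctions → Regulatory Permit not required.
Rule 8: sells secondhand or consigned goods → Commercial Registration required.
Rule 9: is a franchise of a national chain (not: is a registered nonprofit); vehicles 9 > 7; manufactures goods on the premises → Annual License not required.
Rule 10: manufactures goods on the premises → Light Manufacturing License required.
Rule 11: sells secondhand or consigned goods; is a franchise of a national chain → Municipal Registration required.
Rule 12: manufactures goods on the premises; sells secondhand or consigned goods → Compliance Certificate required.

Commercial Registration, Compliance Registration, Light Manufacturing License, Municipal Registration, Standard Permit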